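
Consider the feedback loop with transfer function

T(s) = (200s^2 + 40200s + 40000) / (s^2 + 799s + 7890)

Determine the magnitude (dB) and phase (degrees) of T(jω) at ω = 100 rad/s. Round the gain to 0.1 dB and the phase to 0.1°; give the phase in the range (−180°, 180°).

Substitute s = j100:
Numerator: 200(j100)^2 + 40200(j100) + 40000 = -1960000 + j4020000
Denominator: (j100)^2 + 799(j100) + 7890 = -2110 + j79900
|N| = √(1960000² + 4020000²) ≈ 4.4724e+06, ∠N ≈ 115.99°
|D| = √(2110² + 79900²) ≈ 79928, ∠D ≈ 91.51°
|T| = 4.4724e+06 / 79928 ≈ 55.955
Gain = 20 log₁₀(55.955) ≈ 34.96 dB
∠T = 115.99° − 91.51° = 24.48°

35.0 dB, 24.5°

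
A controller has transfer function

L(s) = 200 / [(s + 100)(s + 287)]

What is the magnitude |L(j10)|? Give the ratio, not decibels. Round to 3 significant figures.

0.00693

At s = jω = j10:
pole (s+100): 100 + j10 → |·| = √(100²+10²) = √10100 ≈ 100.5, ∠ = arctan(10/100) ≈ 5.71°
pole (s+287): 287 + j10 → |·| = √(287²+10²) = √82469 ≈ 287.17, ∠ = arctan(10/287) ≈ 2.00°
|L| = 200 / 28861 ≈ 0.0069298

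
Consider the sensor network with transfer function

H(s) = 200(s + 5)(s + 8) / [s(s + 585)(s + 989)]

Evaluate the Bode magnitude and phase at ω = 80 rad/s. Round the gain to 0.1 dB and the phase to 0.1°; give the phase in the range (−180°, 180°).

-31.2 dB, 68.3°

At s = jω = j80:
zero (s+5): 5 + j80 → |·| = √(5²+80²) = √6425 ≈ 80.156, ∠ = arctan(80/5) ≈ 86.42°
zero (s+8): 8 + j80 → |·| = √(8²+80²) = √6464 ≈ 80.399, ∠ = arctan(80/8) ≈ 84.29°
pole (s+585): 585 + j80 → |·| = √(585²+80²) = √348625 ≈ 590.44, ∠ = arctan(80/585) ≈ 7.79°
pole (s+989): 989 + j80 → |·| = √(989²+80²) = √984521 ≈ 992.23, ∠ = arctan(80/989) ≈ 4.62°
pole at origin: |s| = 80, ∠ = 90.00° (in denominator)
|H| = 200 · 6444.5 / 4.6868e+07 ≈ 0.027501
Gain = 20 log₁₀(0.027501) ≈ -31.21 dB
∠H = 170.71° − 102.41° = 68.30°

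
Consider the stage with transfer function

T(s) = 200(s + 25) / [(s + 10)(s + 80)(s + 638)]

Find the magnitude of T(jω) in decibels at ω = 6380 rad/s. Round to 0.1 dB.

At s = jω = j6380:
zero (s+25): 25 + j6380 → |·| = √(25²+6380²) = √40705025 ≈ 6380, ∠ = arctan(6380/25) ≈ 89.78°
pole (s+10): 10 + j6380 → |·| = √(10²+6380²) = √40704500 ≈ 6380, ∠ = arctan(6380/10) ≈ 89.91°
pole (s+80): 80 + j6380 → |·| = √(80²+6380²) = √40710800 ≈ 6380.5, ∠ = arctan(6380/80) ≈ 89.28°
pole (s+638): 638 + j6380 → |·| = √(638²+6380²) = √41111444 ≈ 6411.8, ∠ = arctan(6380/638) ≈ 84.29°
|T| = 200 · 6380 / 2.6101e+11 ≈ 4.8887e-06
Gain = 20 log₁₀(4.8887e-06) ≈ -106.22 dB

-106.2 dB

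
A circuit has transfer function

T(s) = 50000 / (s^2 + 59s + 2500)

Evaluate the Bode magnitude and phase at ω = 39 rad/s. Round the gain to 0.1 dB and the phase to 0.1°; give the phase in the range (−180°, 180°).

At s = jω = j39:
quadratic: (j39)² + 59·j39 + 2500 = 979 + j2301 → |·| ≈ 2500.6, ∠ ≈ 66.95°
|T| = 50000 / 2500.6 ≈ 19.995
Gain = 20 log₁₀(19.995) ≈ 26.02 dB
∠T = 0.00° − 66.95° = -66.95°

26.0 dB, -67.0°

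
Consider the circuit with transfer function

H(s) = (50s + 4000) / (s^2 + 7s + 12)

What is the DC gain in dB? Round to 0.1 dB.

50.5 dB

H(0) = 4000 / 12 ≈ 333.33
20 log₁₀(333.33) ≈ 50.46 dB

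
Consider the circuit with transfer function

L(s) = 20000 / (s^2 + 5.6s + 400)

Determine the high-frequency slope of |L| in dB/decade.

Each pole contributes −20 dB/decade at high frequency; each zero contributes +20 dB/decade.
Net: 0 zero(s) − 2 pole(s) → -40 dB/decade.

-40 dB/decade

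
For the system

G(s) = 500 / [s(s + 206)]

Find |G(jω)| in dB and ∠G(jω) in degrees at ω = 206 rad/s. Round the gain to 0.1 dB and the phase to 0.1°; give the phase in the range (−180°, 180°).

-41.6 dB, -135.0°

At s = jω = j206:
pole (s+206): 206 + j206 → |·| = √(206²+206²) = √84872 ≈ 291.33, ∠ = arctan(206/206) ≈ 45.00°
pole at origin: |s| = 206, ∠ = 90.00° (in denominator)
|G| = 500 / 60014 ≈ 0.0083314
Gain = 20 log₁₀(0.0083314) ≈ -41.59 dB
∠G = 0.00° − 135.00° = -135.00°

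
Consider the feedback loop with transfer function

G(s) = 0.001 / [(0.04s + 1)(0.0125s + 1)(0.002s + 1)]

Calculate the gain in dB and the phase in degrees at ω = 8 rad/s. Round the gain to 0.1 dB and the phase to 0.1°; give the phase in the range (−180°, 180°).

At ω = 8 rad/s:
pole (1 + j8·0.04) = 1 + j0.32 → |·| ≈ 1.05, ∠ ≈ 17.74°
pole (1 + j8·0.0125) = 1 + j0.1 → |·| ≈ 1.005, ∠ ≈ 5.71°
pole (1 + j8·0.002) = 1 + j0.016 → |·| ≈ 1.0001, ∠ ≈ 0.92°
|G| = 0.001 · 1 / (1.05 · 1.005 · 1.0001) ≈ 0.00094755
Gain = 20 log₁₀(0.00094755) ≈ -60.47 dB
∠G = (0°) − (17.74° + 5.71° + 0.92°) = -24.37°

-60.5 dB, -24.4°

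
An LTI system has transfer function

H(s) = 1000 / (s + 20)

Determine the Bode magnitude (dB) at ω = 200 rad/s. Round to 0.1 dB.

13.9 dB

At s = jω = j200:
pole (s+20): 20 + j200 → |·| = √(20²+200²) = √40400 ≈ 201, ∠ = arctan(200/20) ≈ 84.29°
|H| = 1000 / 201 ≈ 4.9751
Gain = 20 log₁₀(4.9751) ≈ 13.94 dB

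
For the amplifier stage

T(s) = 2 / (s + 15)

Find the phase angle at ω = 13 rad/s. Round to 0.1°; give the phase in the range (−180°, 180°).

-40.9°

At s = jω = j13:
pole (s+15): 15 + j13 → |·| = √(15²+13²) = √394 ≈ 19.849, ∠ = arctan(13/15) ≈ 40.91°
∠T = 0.00° − 40.91° = -40.91°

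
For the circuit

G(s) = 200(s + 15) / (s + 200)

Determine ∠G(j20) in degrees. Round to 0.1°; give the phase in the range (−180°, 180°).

47.4°

At s = jω = j20:
zero (s+15): 15 + j20 → |·| = √(15²+20²) = √625 ≈ 25, ∠ = arctan(20/15) ≈ 53.13°
pole (s+200): 200 + j20 → |·| = √(200²+20²) = √40400 ≈ 201, ∠ = arctan(20/200) ≈ 5.71°
∠G = 53.13° − 5.71° = 47.42°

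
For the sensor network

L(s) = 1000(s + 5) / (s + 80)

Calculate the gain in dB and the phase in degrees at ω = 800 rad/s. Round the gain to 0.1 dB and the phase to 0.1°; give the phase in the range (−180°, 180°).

60.0 dB, 5.4°

At s = jω = j800:
zero (s+5): 5 + j800 → |·| = √(5²+800²) = √640025 ≈ 800.02, ∠ = arctan(800/5) ≈ 89.64°
pole (s+80): 80 + j800 → |·| = √(80²+800²) = √646400 ≈ 803.99, ∠ = arctan(800/80) ≈ 84.29°
|L| = 1000 · 800.02 / 803.99 ≈ 995.06
Gain = 20 log₁₀(995.06) ≈ 59.96 dB
∠L = 89.64° − 84.29° = 5.35°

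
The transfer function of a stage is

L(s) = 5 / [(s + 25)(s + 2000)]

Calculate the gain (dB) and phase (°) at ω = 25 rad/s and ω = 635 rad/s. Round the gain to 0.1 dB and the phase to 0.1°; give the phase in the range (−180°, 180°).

At s = jω = j25:
pole (s+25): 25 + j25 → |·| = √(25²+25²) = √1250 ≈ 35.355, ∠ = arctan(25/25) ≈ 45.00°
pole (s+2000): 2000 + j25 → |·| = √(2000²+25²) = √4000625 ≈ 2000.2, ∠ = arctan(25/2000) ≈ 0.72°
|L| = 5 / 70717 ≈ 7.0704e-05
Gain = 20 log₁₀(7.0704e-05) ≈ -83.01 dB
∠L = 0.00° − 45.72° = -45.72°

At s = jω = j635:
pole (s+25): 25 + j635 → |·| = √(25²+635²) = √403850 ≈ 635.49, ∠ = arctan(635/25) ≈ 87.75°
pole (s+2000): 2000 + j635 → |·| = √(2000²+635²) = √4403225 ≈ 2098.4, ∠ = arctan(635/2000) ≈ 17.61°
|L| = 5 / 1.3335e+06 ≈ 3.7495e-06
Gain = 20 log₁₀(3.7495e-06) ≈ -108.52 dB
∠L = 0.00° − 105.36° = -105.36°

ω = 25: -83.0 dB, -45.7°; ω = 635: -108.5 dB, -105.4°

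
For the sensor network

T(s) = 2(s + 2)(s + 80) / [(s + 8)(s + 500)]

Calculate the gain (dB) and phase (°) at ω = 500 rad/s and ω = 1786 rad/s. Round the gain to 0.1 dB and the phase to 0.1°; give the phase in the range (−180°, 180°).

ω = 500: 3.1 dB, 36.6°; ω = 1786: 5.7 dB, 13.3°

At s = jω = j500:
zero (s+2): 2 + j500 → |·| = √(2²+500²) = √250004 ≈ 500, ∠ = arctan(500/2) ≈ 89.77°
zero (s+80): 80 + j500 → |·| = √(80²+500²) = √256400 ≈ 506.36, ∠ = arctan(500/80) ≈ 80.91°
pole (s+8): 8 + j500 → |·| = √(8²+500²) = √250064 ≈ 500.06, ∠ = arctan(500/8) ≈ 89.08°
pole (s+500): 500 + j500 → |·| = √(500²+500²) = √500000 ≈ 707.11, ∠ = arctan(500/500) ≈ 45.00°
|T| = 2 · 2.5318e+05 / 3.536e+05 ≈ 1.432
Gain = 20 log₁₀(1.432) ≈ 3.12 dB
∠T = 170.68° − 134.08° = 36.60°

At s = jω = j1786:
zero (s+2): 2 + j1786 → |·| = √(2²+1786²) = √3189800 ≈ 1786, ∠ = arctan(1786/2) ≈ 89.94°
zero (s+80): 80 + j1786 → |·| = √(80²+1786²) = √3196196 ≈ 1787.8, ∠ = arctan(1786/80) ≈ 87.44°
pole (s+8): 8 + j1786 → |·| = √(8²+1786²) = √3189860 ≈ 1786, ∠ = arctan(1786/8) ≈ 89.74°
pole (s+500): 500 + j1786 → |·| = √(500²+1786²) = √3439796 ≈ 1854.7, ∠ = arctan(1786/500) ≈ 74.36°
|T| = 2 · 3.193e+06 / 3.3125e+06 ≈ 1.9278
Gain = 20 log₁₀(1.9278) ≈ 5.70 dB
∠T = 177.38° − 164.10° = 13.28°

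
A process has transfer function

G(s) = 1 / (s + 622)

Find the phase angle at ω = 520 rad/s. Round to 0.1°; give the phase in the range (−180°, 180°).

At s = jω = j520:
pole (s+622): 622 + j520 → |·| = √(622²+520²) = √657284 ≈ 810.73, ∠ = arctan(520/622) ≈ 39.90°
∠G = 0.00° − 39.90° = -39.90°

-39.9°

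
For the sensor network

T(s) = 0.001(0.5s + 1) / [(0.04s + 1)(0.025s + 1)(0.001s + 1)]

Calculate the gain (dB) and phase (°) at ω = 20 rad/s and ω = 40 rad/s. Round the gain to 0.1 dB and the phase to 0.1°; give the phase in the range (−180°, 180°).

ω = 20: -43.1 dB, 17.9°; ω = 40: -42.5 dB, -18.1°

At ω = 20 rad/s:
zero (1 + j20·0.5) = 1 + j10 → |·| ≈ 10.05, ∠ ≈ 84.29°
pole (1 + j20·0.04) = 1 + j0.8 → |·| ≈ 1.2806, ∠ ≈ 38.66°
pole (1 + j20·0.025) = 1 + j0.5 → |·| ≈ 1.118, ∠ ≈ 26.57°
pole (1 + j20·0.001) = 1 + j0.02 → |·| ≈ 1.0002, ∠ ≈ 1.15°
|T| = 0.001 · 10.05 / (1.2806 · 1.118 · 1.0002) ≈ 0.0070182
Gain = 20 log₁₀(0.0070182) ≈ -43.08 dB
∠T = (84.29°) − (38.66° + 26.57° + 1.15°) = 17.91°

At ω = 40 rad/s:
zero (1 + j40·0.5) = 1 + j20 → |·| ≈ 20.025, ∠ ≈ 87.14°
pole (1 + j40·0.04) = 1 + j1.6 → |·| ≈ 1.8868, ∠ ≈ 57.99°
pole (1 + j40·0.025) = 1 + j1 → |·| ≈ 1.4142, ∠ ≈ 45.00°
pole (1 + j40·0.001) = 1 + j0.04 → |·| ≈ 1.0008, ∠ ≈ 2.29°
|T| = 0.001 · 20.025 / (1.8868 · 1.4142 · 1.0008) ≈ 0.0074987
Gain = 20 log₁₀(0.0074987) ≈ -42.50 dB
∠T = (87.14°) − (57.99° + 45.00° + 2.29°) = -18.14°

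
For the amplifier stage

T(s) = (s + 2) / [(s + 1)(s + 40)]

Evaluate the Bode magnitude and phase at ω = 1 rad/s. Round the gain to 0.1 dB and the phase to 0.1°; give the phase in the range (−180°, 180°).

At s = jω = j1:
zero (s+2): 2 + j1 → |·| = √(2²+1²) = √5 ≈ 2.2361, ∠ = arctan(1/2) ≈ 26.57°
pole (s+1): 1 + j1 → |·| = √(1²+1²) = √2 ≈ 1.4142, ∠ = arctan(1/1) ≈ 45.00°
pole (s+40): 40 + j1 → |·| = √(40²+1²) = √1601 ≈ 40.012, ∠ = arctan(1/40) ≈ 1.43°
|T| = 1 · 2.2361 / 56.585 ≈ 0.039518
Gain = 20 log₁₀(0.039518) ≈ -28.06 dB
∠T = 26.57° − 46.43° = -19.86°

-28.1 dB, -19.9°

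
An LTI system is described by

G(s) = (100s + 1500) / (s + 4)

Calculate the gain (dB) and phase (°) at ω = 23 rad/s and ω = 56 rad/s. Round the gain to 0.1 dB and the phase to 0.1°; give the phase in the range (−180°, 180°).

ω = 23: 41.4 dB, -23.2°; ω = 56: 40.3 dB, -10.9°

Substitute s = j23:
Numerator: 100(j23) + 1500 = 1500 + j2300
Denominator: (j23) + 4 = 4 + j23
|N| = √(1500² + 2300²) ≈ 2745.9, ∠N ≈ 56.89°
|D| = √(4² + 23²) ≈ 23.345, ∠D ≈ 80.13°
|G| = 2745.9 / 23.345 ≈ 117.62
Gain = 20 log₁₀(117.62) ≈ 41.41 dB
∠G = 56.89° − 80.13° = -23.24°

Substitute s = j56:
Numerator: 100(j56) + 1500 = 1500 + j5600
Denominator: (j56) + 4 = 4 + j56
|N| = √(1500² + 5600²) ≈ 5797.4, ∠N ≈ 75.00°
|D| = √(4² + 56²) ≈ 56.143, ∠D ≈ 85.91°
|G| = 5797.4 / 56.143 ≈ 103.26
Gain = 20 log₁₀(103.26) ≈ 40.28 dB
∠G = 75.00° − 85.91° = -10.91°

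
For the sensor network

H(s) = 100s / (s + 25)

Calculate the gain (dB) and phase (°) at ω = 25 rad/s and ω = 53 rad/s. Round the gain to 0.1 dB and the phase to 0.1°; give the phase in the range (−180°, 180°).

At s = jω = j25:
zero at origin: s = j25 → |·| = 25, ∠ = 90.00°
pole (s+25): 25 + j25 → |·| = √(25²+25²) = √1250 ≈ 35.355, ∠ = arctan(25/25) ≈ 45.00°
|H| = 100 · 25 / 35.355 ≈ 70.711
Gain = 20 log₁₀(70.711) ≈ 36.99 dB
∠H = 90.00° − 45.00° = 45.00°

At s = jω = j53:
zero at origin: s = j53 → |·| = 53, ∠ = 90.00°
pole (s+25): 25 + j53 → |·| = √(25²+53²) = √3434 ≈ 58.6, ∠ = arctan(53/25) ≈ 64.75°
|H| = 100 · 53 / 58.6 ≈ 90.444
Gain = 20 log₁₀(90.444) ≈ 39.13 dB
∠H = 90.00° − 64.75° = 25.25°

ω = 25: 37.0 dB, 45.0°; ω = 53: 39.1 dB, 25.3°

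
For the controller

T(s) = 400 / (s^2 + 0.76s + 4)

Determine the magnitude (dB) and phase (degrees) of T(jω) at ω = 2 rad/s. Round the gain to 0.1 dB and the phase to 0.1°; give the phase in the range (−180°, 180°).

At s = jω = j2:
quadratic: (j2)² + 0.76·j2 + 4 = 0 + j1.52 → |·| ≈ 1.52, ∠ ≈ 90.00°
|T| = 400 / 1.52 ≈ 263.16
Gain = 20 log₁₀(263.16) ≈ 48.40 dB
∠T = 0.00° − 90.00° = -90.00°

48.4 dB, -90.0°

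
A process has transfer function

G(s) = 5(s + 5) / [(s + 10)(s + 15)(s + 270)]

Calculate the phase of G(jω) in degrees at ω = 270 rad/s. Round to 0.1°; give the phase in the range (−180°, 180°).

At s = jω = j270:
zero (s+5): 5 + j270 → |·| = √(5²+270²) = √72925 ≈ 270.05, ∠ = arctan(270/5) ≈ 88.94°
pole (s+10): 10 + j270 → |·| = √(10²+270²) = √73000 ≈ 270.19, ∠ = arctan(270/10) ≈ 87.88°
pole (s+15): 15 + j270 → |·| = √(15²+270²) = √73125 ≈ 270.42, ∠ = arctan(270/15) ≈ 86.82°
pole (s+270): 270 + j270 → |·| = √(270²+270²) = √145800 ≈ 381.84, ∠ = arctan(270/270) ≈ 45.00°
∠G = 88.94° − 219.70° = -130.76°

-130.8°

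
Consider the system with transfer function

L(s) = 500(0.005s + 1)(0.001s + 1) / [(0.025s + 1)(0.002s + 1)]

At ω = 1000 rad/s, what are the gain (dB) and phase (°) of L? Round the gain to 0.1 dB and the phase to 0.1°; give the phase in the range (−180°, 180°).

36.2 dB, -27.5°

At ω = 1000 rad/s:
zero (1 + j1000·0.005) = 1 + j5 → |·| ≈ 5.099, ∠ ≈ 78.69°
zero (1 + j1000·0.001) = 1 + j1 → |·| ≈ 1.4142, ∠ ≈ 45.00°
pole (1 + j1000·0.025) = 1 + j25 → |·| ≈ 25.02, ∠ ≈ 87.71°
pole (1 + j1000·0.002) = 1 + j2 → |·| ≈ 2.2361, ∠ ≈ 63.43°
|L| = 500 · 5.099 · 1.4142 / (25.02 · 2.2361) ≈ 64.445
Gain = 20 log₁₀(64.445) ≈ 36.18 dB
∠L = (78.69° + 45.00°) − (87.71° + 63.43°) = -27.45°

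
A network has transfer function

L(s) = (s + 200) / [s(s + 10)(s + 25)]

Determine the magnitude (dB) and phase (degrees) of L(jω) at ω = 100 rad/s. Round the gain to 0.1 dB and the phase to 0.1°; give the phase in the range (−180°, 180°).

At s = jω = j100:
zero (s+200): 200 + j100 → |·| = √(200²+100²) = √50000 ≈ 223.61, ∠ = arctan(100/200) ≈ 26.57°
pole (s+10): 10 + j100 → |·| = √(10²+100²) = √10100 ≈ 100.5, ∠ = arctan(100/10) ≈ 84.29°
pole (s+25): 25 + j100 → |·| = √(25²+100²) = √10625 ≈ 103.08, ∠ = arctan(100/25) ≈ 75.96°
pole at origin: |s| = 100, ∠ = 90.00° (in denominator)
|L| = 1 · 223.61 / 1.036e+06 ≈ 0.00021584
Gain = 20 log₁₀(0.00021584) ≈ -73.32 dB
∠L = 26.57° − 250.25° = -223.68° ≡ 136.32° (principal value)

-73.3 dB, 136.3°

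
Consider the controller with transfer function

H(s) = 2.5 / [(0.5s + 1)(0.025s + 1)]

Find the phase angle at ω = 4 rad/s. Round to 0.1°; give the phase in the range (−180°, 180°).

-69.1°

At ω = 4 rad/s:
pole (1 + j4·0.5) = 1 + j2 → |·| ≈ 2.2361, ∠ ≈ 63.43°
pole (1 + j4·0.025) = 1 + j0.1 → |·| ≈ 1.005, ∠ ≈ 5.71°
∠H = (0°) − (63.43° + 5.71°) = -69.14°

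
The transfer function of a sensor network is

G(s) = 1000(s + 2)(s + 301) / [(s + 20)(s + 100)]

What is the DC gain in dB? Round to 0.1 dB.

G(0) = 1000·2·301 / (20·100) = 301
20 log₁₀(301) ≈ 49.57 dB

49.6 dB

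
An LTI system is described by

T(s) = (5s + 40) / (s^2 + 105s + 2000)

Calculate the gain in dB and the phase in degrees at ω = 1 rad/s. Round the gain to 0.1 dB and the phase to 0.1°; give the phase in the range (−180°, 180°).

-33.9 dB, 4.1°

Substitute s = j1:
Numerator: 5(j1) + 40 = 40 + j5
Denominator: (j1)^2 + 105(j1) + 2000 = 1999 + j105
|N| = √(40² + 5²) ≈ 40.311, ∠N ≈ 7.13°
|D| = √(1999² + 105²) ≈ 2001.8, ∠D ≈ 3.01°
|T| = 40.311 / 2001.8 ≈ 0.020137
Gain = 20 log₁₀(0.020137) ≈ -33.92 dB
∠T = 7.13° − 3.01° = 4.12°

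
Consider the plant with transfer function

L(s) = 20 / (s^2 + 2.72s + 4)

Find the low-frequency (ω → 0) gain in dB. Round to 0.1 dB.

L(0) = 20 / 4 = 5
20 log₁₀(5) ≈ 13.98 dB

14.0 dB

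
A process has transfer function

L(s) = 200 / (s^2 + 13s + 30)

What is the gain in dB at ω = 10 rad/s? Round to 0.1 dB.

2.6 dB

Substitute s = j10:
Numerator: 200 = 200 + j0
Denominator: (j10)^2 + 13(j10) + 30 = -70 + j130
|N| = √(200² + 0²) ≈ 200, ∠N ≈ 0.00°
|D| = √(70² + 130²) ≈ 147.65, ∠D ≈ 118.30°
|L| = 200 / 147.65 ≈ 1.3546
Gain = 20 log₁₀(1.3546) ≈ 2.64 dB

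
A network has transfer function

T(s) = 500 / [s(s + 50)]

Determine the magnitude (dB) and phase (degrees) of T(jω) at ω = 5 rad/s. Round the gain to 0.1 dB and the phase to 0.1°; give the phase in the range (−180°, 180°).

At s = jω = j5:
pole (s+50): 50 + j5 → |·| = √(50²+5²) = √2525 ≈ 50.249, ∠ = arctan(5/50) ≈ 5.71°
pole at origin: |s| = 5, ∠ = 90.00° (in denominator)
|T| = 500 / 251.25 ≈ 1.99
Gain = 20 log₁₀(1.99) ≈ 5.98 dB
∠T = 0.00° − 95.71° = -95.71°

6.0 dB, -95.7°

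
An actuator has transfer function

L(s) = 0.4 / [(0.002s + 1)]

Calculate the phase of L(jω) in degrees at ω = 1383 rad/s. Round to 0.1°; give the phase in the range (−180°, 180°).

At ω = 1383 rad/s:
pole (1 + j1383·0.002) = 1 + j2.766 → |·| ≈ 2.9412, ∠ ≈ 70.12°
∠L = (0°) − (70.12°) = -70.12°

-70.1°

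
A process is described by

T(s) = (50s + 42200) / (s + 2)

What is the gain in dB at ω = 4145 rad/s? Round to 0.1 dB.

Substitute s = j4145:
Numerator: 50(j4145) + 42200 = 42200 + j207250
Denominator: (j4145) + 2 = 2 + j4145
|N| = √(42200² + 207250²) ≈ 2.115e+05, ∠N ≈ 78.49°
|D| = √(2² + 4145²) ≈ 4145, ∠D ≈ 89.97°
|T| = 2.115e+05 / 4145 ≈ 51.025
Gain = 20 log₁₀(51.025) ≈ 34.16 dB

34.2 dB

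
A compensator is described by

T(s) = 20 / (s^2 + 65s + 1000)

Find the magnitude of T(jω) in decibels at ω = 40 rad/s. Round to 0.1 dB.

Substitute s = j40:
Numerator: 20 = 20 + j0
Denominator: (j40)^2 + 65(j40) + 1000 = -600 + j2600
|N| = √(20² + 0²) ≈ 20, ∠N ≈ 0.00°
|D| = √(600² + 2600²) ≈ 2668.3, ∠D ≈ 102.99°
|T| = 20 / 2668.3 ≈ 0.0074954
Gain = 20 log₁₀(0.0074954) ≈ -42.50 dB

-42.5 dB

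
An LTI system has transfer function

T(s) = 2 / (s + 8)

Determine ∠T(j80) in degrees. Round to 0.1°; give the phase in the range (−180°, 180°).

Substitute s = j80:
Numerator: 2 = 2 + j0
Denominator: (j80) + 8 = 8 + j80
|N| = √(2² + 0²) ≈ 2, ∠N ≈ 0.00°
|D| = √(8² + 80²) ≈ 80.399, ∠D ≈ 84.29°
∠T = 0.00° − 84.29° = -84.29°

-84.3°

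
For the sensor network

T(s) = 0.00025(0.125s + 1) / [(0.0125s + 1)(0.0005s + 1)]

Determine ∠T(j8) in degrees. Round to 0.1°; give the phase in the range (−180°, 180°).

39.1°

At ω = 8 rad/s:
zero (1 + j8·0.125) = 1 + j1 → |·| ≈ 1.4142, ∠ ≈ 45.00°
pole (1 + j8·0.0125) = 1 + j0.1 → |·| ≈ 1.005, ∠ ≈ 5.71°
pole (1 + j8·0.0005) = 1 + j0.004 → |·| ≈ 1, ∠ ≈ 0.23°
∠T = (45.00°) − (5.71° + 0.23°) = 39.06°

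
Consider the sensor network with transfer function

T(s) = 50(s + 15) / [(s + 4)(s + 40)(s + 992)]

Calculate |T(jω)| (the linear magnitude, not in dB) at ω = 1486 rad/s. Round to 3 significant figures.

At s = jω = j1486:
zero (s+15): 15 + j1486 → |·| = √(15²+1486²) = √2208421 ≈ 1486.1, ∠ = arctan(1486/15) ≈ 89.42°
pole (s+4): 4 + j1486 → |·| = √(4²+1486²) = √2208212 ≈ 1486, ∠ = arctan(1486/4) ≈ 89.85°
pole (s+40): 40 + j1486 → |·| = √(40²+1486²) = √2209796 ≈ 1486.5, ∠ = arctan(1486/40) ≈ 88.46°
pole (s+992): 992 + j1486 → |·| = √(992²+1486²) = √3192260 ≈ 1786.7, ∠ = arctan(1486/992) ≈ 56.27°
|T| = 50 · 1486.1 / 3.9467e+09 ≈ 1.8827e-05

1.88e-05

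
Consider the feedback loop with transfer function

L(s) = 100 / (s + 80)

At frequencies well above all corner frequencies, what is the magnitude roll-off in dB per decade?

-20 dB/decade

Each pole contributes −20 dB/decade at high frequency; each zero contributes +20 dB/decade.
Net: 0 zero(s) − 1 pole(s) → -20 dB/decade.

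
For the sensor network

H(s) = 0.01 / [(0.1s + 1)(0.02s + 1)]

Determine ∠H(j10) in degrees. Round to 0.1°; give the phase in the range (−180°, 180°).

At ω = 10 rad/s:
pole (1 + j10·0.1) = 1 + j1 → |·| ≈ 1.4142, ∠ ≈ 45.00°
pole (1 + j10·0.02) = 1 + j0.2 → |·| ≈ 1.0198, ∠ ≈ 11.31°
∠H = (0°) − (45.00° + 11.31°) = -56.31°

-56.3°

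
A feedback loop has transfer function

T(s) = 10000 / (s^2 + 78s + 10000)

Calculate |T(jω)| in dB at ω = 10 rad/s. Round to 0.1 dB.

At s = jω = j10:
quadratic: (j10)² + 78·j10 + 10000 = 9900 + j780 → |·| ≈ 9930.7, ∠ ≈ 4.50°
|T| = 10000 / 9930.7 ≈ 1.007
Gain = 20 log₁₀(1.007) ≈ 0.06 dB

0.1 dB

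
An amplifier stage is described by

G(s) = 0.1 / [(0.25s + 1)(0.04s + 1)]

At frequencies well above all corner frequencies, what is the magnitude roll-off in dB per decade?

Each pole contributes −20 dB/decade at high frequency; each zero contributes +20 dB/decade.
Net: 0 zero(s) − 2 pole(s) → -40 dB/decade.

-40 dB/decade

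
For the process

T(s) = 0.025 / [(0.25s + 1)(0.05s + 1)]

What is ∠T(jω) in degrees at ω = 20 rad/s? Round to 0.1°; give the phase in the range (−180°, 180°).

At ω = 20 rad/s:
pole (1 + j20·0.25) = 1 + j5 → |·| ≈ 5.099, ∠ ≈ 78.69°
pole (1 + j20·0.05) = 1 + j1 → |·| ≈ 1.4142, ∠ ≈ 45.00°
∠T = (0°) − (78.69° + 45.00°) = -123.69°

-123.7°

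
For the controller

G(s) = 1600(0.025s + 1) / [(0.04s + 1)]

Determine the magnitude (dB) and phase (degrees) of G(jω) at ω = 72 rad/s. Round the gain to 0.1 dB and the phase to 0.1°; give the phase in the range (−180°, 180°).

At ω = 72 rad/s:
zero (1 + j72·0.025) = 1 + j1.8 → |·| ≈ 2.0591, ∠ ≈ 60.95°
pole (1 + j72·0.04) = 1 + j2.88 → |·| ≈ 3.0487, ∠ ≈ 70.85°
|G| = 1600 · 2.0591 / (3.0487) ≈ 1080.6
Gain = 20 log₁₀(1080.6) ≈ 60.67 dB
∠G = (60.95°) − (70.85°) = -9.90°

60.7 dB, -9.9°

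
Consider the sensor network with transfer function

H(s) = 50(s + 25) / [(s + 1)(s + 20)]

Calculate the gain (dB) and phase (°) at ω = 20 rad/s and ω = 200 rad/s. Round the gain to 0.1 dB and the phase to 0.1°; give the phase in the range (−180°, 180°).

ω = 20: 9.0 dB, -93.5°; ω = 200: -12.0 dB, -91.1°

At s = jω = j20:
zero (s+25): 25 + j20 → |·| = √(25²+20²) = √1025 ≈ 32.016, ∠ = arctan(20/25) ≈ 38.66°
pole (s+1): 1 + j20 → |·| = √(1²+20²) = √401 ≈ 20.025, ∠ = arctan(20/1) ≈ 87.14°
pole (s+20): 20 + j20 → |·| = √(20²+20²) = √800 ≈ 28.284, ∠ = arctan(20/20) ≈ 45.00°
|H| = 50 · 32.016 / 566.39 ≈ 2.8263
Gain = 20 log₁₀(2.8263) ≈ 9.02 dB
∠H = 38.66° − 132.14° = -93.48°

At s = jω = j200:
zero (s+25): 25 + j200 → |·| = √(25²+200²) = √40625 ≈ 201.56, ∠ = arctan(200/25) ≈ 82.87°
pole (s+1): 1 + j200 → |·| = √(1²+200²) = √40001 ≈ 200, ∠ = arctan(200/1) ≈ 89.71°
pole (s+20): 20 + j200 → |·| = √(20²+200²) = √40400 ≈ 201, ∠ = arctan(200/20) ≈ 84.29°
|H| = 50 · 201.56 / 40200 ≈ 0.2507
Gain = 20 log₁₀(0.2507) ≈ -12.02 dB
∠H = 82.87° − 174.00° = -91.13°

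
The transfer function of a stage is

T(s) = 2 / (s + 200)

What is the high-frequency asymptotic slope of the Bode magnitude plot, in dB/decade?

-20 dB/decade

Each pole contributes −20 dB/decade at high frequency; each zero contributes +20 dB/decade.
Net: 0 zero(s) − 1 pole(s) → -20 dB/decade.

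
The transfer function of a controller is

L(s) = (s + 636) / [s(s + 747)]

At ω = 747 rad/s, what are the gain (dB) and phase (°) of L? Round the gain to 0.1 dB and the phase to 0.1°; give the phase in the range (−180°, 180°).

At s = jω = j747:
zero (s+636): 636 + j747 → |·| = √(636²+747²) = √962505 ≈ 981.07, ∠ = arctan(747/636) ≈ 49.59°
pole (s+747): 747 + j747 → |·| = √(747²+747²) = √1116018 ≈ 1056.4, ∠ = arctan(747/747) ≈ 45.00°
pole at origin: |s| = 747, ∠ = 90.00° (in denominator)
|L| = 1 · 981.07 / 7.8913e+05 ≈ 0.0012432
Gain = 20 log₁₀(0.0012432) ≈ -58.11 dB
∠L = 49.59° − 135.00° = -85.41°

-58.1 dB, -85.4°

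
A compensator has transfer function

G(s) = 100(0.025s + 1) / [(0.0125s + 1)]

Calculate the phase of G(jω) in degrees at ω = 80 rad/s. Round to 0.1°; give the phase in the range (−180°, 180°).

At ω = 80 rad/s:
zero (1 + j80·0.025) = 1 + j2 → |·| ≈ 2.2361, ∠ ≈ 63.43°
pole (1 + j80·0.0125) = 1 + j1 → |·| ≈ 1.4142, ∠ ≈ 45.00°
∠G = (63.43°) − (45.00°) = 18.43°

18.4°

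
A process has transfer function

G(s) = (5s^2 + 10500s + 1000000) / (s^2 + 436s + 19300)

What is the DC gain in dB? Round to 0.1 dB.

34.3 dB

G(0) = 1000000 / 19300 ≈ 51.813
20 log₁₀(51.813) ≈ 34.29 dB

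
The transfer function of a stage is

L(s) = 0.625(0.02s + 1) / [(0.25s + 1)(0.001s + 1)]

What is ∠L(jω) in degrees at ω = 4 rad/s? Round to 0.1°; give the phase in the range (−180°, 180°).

-40.7°

At ω = 4 rad/s:
zero (1 + j4·0.02) = 1 + j0.08 → |·| ≈ 1.0032, ∠ ≈ 4.57°
pole (1 + j4·0.25) = 1 + j1 → |·| ≈ 1.4142, ∠ ≈ 45.00°
pole (1 + j4·0.001) = 1 + j0.004 → |·| ≈ 1, ∠ ≈ 0.23°
∠L = (4.57°) − (45.00° + 0.23°) = -40.66°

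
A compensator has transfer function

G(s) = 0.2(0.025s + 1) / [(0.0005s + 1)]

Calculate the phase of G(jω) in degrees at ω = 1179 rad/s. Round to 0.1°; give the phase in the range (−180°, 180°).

At ω = 1179 rad/s:
zero (1 + j1179·0.025) = 1 + j29.475 → |·| ≈ 29.492, ∠ ≈ 88.06°
pole (1 + j1179·0.0005) = 1 + j0.5895 → |·| ≈ 1.1608, ∠ ≈ 30.52°
∠G = (88.06°) − (30.52°) = 57.54°

57.5°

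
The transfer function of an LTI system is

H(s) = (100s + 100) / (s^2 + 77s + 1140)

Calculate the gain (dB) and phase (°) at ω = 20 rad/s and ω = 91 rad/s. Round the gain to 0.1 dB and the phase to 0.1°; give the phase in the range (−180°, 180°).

ω = 20: 1.4 dB, 22.8°; ω = 91: -0.8 dB, -46.2°

Substitute s = j20:
Numerator: 100(j20) + 100 = 100 + j2000
Denominator: (j20)^2 + 77(j20) + 1140 = 740 + j1540
|N| = √(100² + 2000²) ≈ 2002.5, ∠N ≈ 87.14°
|D| = √(740² + 1540²) ≈ 1708.6, ∠D ≈ 64.33°
|H| = 2002.5 / 1708.6 ≈ 1.172
Gain = 20 log₁₀(1.172) ≈ 1.38 dB
∠H = 87.14° − 64.33° = 22.81°

Substitute s = j91:
Numerator: 100(j91) + 100 = 100 + j9100
Denominator: (j91)^2 + 77(j91) + 1140 = -7141 + j7007
|N| = √(100² + 9100²) ≈ 9100.5, ∠N ≈ 89.37°
|D| = √(7141² + 7007²) ≈ 10005, ∠D ≈ 135.54°
|H| = 9100.5 / 10005 ≈ 0.9096
Gain = 20 log₁₀(0.9096) ≈ -0.82 dB
∠H = 89.37° − 135.54° = -46.17°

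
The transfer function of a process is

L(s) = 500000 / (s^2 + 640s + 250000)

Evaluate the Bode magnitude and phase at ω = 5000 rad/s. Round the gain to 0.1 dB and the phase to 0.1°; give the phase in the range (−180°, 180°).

-34.0 dB, -172.6°

At s = jω = j5000:
quadratic: (j5000)² + 640·j5000 + 250000 = -24750000 + j3200000 → |·| ≈ 2.4956e+07, ∠ ≈ 172.63°
|L| = 500000 / 2.4956e+07 ≈ 0.020035
Gain = 20 log₁₀(0.020035) ≈ -33.96 dB
∠L = 0.00° − 172.63° = -172.63°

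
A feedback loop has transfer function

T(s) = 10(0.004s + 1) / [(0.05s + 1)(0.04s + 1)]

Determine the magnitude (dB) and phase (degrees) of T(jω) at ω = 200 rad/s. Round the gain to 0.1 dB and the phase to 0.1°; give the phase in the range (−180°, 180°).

At ω = 200 rad/s:
zero (1 + j200·0.004) = 1 + j0.8 → |·| ≈ 1.2806, ∠ ≈ 38.66°
pole (1 + j200·0.05) = 1 + j10 → |·| ≈ 10.05, ∠ ≈ 84.29°
pole (1 + j200·0.04) = 1 + j8 → |·| ≈ 8.0623, ∠ ≈ 82.87°
|T| = 10 · 1.2806 / (10.05 · 8.0623) ≈ 0.15805
Gain = 20 log₁₀(0.15805) ≈ -16.02 dB
∠T = (38.66°) − (84.29° + 82.87°) = -128.50°

-16.0 dB, -128.5°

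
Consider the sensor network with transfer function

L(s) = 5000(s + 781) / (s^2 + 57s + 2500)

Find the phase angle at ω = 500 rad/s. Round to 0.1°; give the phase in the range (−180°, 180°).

At s = jω = j500:
zero (s+781): 781 + j500 → |·| = √(781²+500²) = √859961 ≈ 927.34, ∠ = arctan(500/781) ≈ 32.63°
quadratic: (j500)² + 57·j500 + 2500 = -247500 + j28500 → |·| ≈ 2.4914e+05, ∠ ≈ 173.43°
∠L = 32.63° − 173.43° = -140.80°

-140.8°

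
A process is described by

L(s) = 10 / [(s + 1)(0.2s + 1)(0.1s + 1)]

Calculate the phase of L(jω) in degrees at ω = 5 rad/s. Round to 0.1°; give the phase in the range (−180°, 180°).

At ω = 5 rad/s:
pole (1 + j5·1) = 1 + j5 → |·| ≈ 5.099, ∠ ≈ 78.69°
pole (1 + j5·0.2) = 1 + j1 → |·| ≈ 1.4142, ∠ ≈ 45.00°
pole (1 + j5·0.1) = 1 + j0.5 → |·| ≈ 1.118, ∠ ≈ 26.57°
∠L = (0°) − (78.69° + 45.00° + 26.57°) = -150.26°

-150.3°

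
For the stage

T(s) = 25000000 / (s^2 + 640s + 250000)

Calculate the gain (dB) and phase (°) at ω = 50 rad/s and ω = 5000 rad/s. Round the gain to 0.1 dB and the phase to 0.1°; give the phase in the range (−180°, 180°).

ω = 50: 40.0 dB, -7.4°; ω = 5000: 0.0 dB, -172.6°

At s = jω = j50:
quadratic: (j50)² + 640·j50 + 250000 = 247500 + j32000 → |·| ≈ 2.4956e+05, ∠ ≈ 7.37°
|T| = 25000000 / 2.4956e+05 ≈ 100.18
Gain = 20 log₁₀(100.18) ≈ 40.02 dB
∠T = 0.00° − 7.37° = -7.37°

At s = jω = j5000:
quadratic: (j5000)² + 640·j5000 + 250000 = -24750000 + j3200000 → |·| ≈ 2.4956e+07, ∠ ≈ 172.63°
|T| = 25000000 / 2.4956e+07 ≈ 1.0018
Gain = 20 log₁₀(1.0018) ≈ 0.02 dB
∠T = 0.00° − 172.63° = -172.63°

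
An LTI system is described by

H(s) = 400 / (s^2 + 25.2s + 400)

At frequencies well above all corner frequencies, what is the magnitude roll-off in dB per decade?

Each pole contributes −20 dB/decade at high frequency; each zero contributes +20 dB/decade.
Net: 0 zero(s) − 2 pole(s) → -40 dB/decade.

-40 dB/decade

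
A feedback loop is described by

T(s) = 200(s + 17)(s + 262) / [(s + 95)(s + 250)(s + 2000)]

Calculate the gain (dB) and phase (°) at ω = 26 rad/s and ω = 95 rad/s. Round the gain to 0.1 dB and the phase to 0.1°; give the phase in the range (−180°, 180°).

ω = 26: -29.6 dB, 40.5°; ω = 95: -22.5 dB, 31.3°

At s = jω = j26:
zero (s+17): 17 + j26 → |·| = √(17²+26²) = √965 ≈ 31.064, ∠ = arctan(26/17) ≈ 56.82°
zero (s+262): 262 + j26 → |·| = √(262²+26²) = √69320 ≈ 263.29, ∠ = arctan(26/262) ≈ 5.67°
pole (s+95): 95 + j26 → |·| = √(95²+26²) = √9701 ≈ 98.494, ∠ = arctan(26/95) ≈ 15.31°
pole (s+250): 250 + j26 → |·| = √(250²+26²) = √63176 ≈ 251.35, ∠ = arctan(26/250) ≈ 5.94°
pole (s+2000): 2000 + j26 → |·| = √(2000²+26²) = √4000676 ≈ 2000.2, ∠ = arctan(26/2000) ≈ 0.74°
|T| = 200 · 8178.8 / 4.9518e+07 ≈ 0.033034
Gain = 20 log₁₀(0.033034) ≈ -29.62 dB
∠T = 62.49° − 21.99° = 40.50°

At s = jω = j95:
zero (s+17): 17 + j95 → |·| = √(17²+95²) = √9314 ≈ 96.509, ∠ = arctan(95/17) ≈ 79.85°
zero (s+262): 262 + j95 → |·| = √(262²+95²) = √77669 ≈ 278.69, ∠ = arctan(95/262) ≈ 19.93°
pole (s+95): 95 + j95 → |·| = √(95²+95²) = √18050 ≈ 134.35, ∠ = arctan(95/95) ≈ 45.00°
pole (s+250): 250 + j95 → |·| = √(250²+95²) = √71525 ≈ 267.44, ∠ = arctan(95/250) ≈ 20.81°
pole (s+2000): 2000 + j95 → |·| = √(2000²+95²) = √4009025 ≈ 2002.3, ∠ = arctan(95/2000) ≈ 2.72°
|T| = 200 · 26896 / 7.1944e+07 ≈ 0.074769
Gain = 20 log₁₀(0.074769) ≈ -22.53 dB
∠T = 99.78° − 68.53° = 31.25°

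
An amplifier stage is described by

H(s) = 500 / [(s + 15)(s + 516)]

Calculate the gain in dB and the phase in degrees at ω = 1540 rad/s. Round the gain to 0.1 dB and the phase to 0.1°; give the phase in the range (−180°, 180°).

-74.0 dB, -160.9°

At s = jω = j1540:
pole (s+15): 15 + j1540 → |·| = √(15²+1540²) = √2371825 ≈ 1540.1, ∠ = arctan(1540/15) ≈ 89.44°
pole (s+516): 516 + j1540 → |·| = √(516²+1540²) = √2637856 ≈ 1624.1, ∠ = arctan(1540/516) ≈ 71.48°
|H| = 500 / 2.5013e+06 ≈ 0.0001999
Gain = 20 log₁₀(0.0001999) ≈ -73.98 dB
∠H = 0.00° − 160.92° = -160.92°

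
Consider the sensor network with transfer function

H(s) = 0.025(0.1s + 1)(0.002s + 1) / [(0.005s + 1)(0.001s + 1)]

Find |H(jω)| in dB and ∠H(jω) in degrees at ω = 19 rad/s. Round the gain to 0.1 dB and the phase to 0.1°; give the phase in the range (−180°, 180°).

-25.4 dB, 57.9°

At ω = 19 rad/s:
zero (1 + j19·0.1) = 1 + j1.9 → |·| ≈ 2.1471, ∠ ≈ 62.24°
zero (1 + j19·0.002) = 1 + j0.038 → |·| ≈ 1.0007, ∠ ≈ 2.18°
pole (1 + j19·0.005) = 1 + j0.095 → |·| ≈ 1.0045, ∠ ≈ 5.43°
pole (1 + j19·0.001) = 1 + j0.019 → |·| ≈ 1.0002, ∠ ≈ 1.09°
|H| = 0.025 · 2.1471 · 1.0007 / (1.0045 · 1.0002) ≈ 0.053464
Gain = 20 log₁₀(0.053464) ≈ -25.44 dB
∠H = (62.24° + 2.18°) − (5.43° + 1.09°) = 57.90°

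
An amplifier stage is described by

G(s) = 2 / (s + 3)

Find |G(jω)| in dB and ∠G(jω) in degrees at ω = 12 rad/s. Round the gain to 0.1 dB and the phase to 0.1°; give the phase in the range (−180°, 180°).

Substitute s = j12:
Numerator: 2 = 2 + j0
Denominator: (j12) + 3 = 3 + j12
|N| = √(2² + 0²) ≈ 2, ∠N ≈ 0.00°
|D| = √(3² + 12²) ≈ 12.369, ∠D ≈ 75.96°
|G| = 2 / 12.369 ≈ 0.16169
Gain = 20 log₁₀(0.16169) ≈ -15.83 dB
∠G = 0.00° − 75.96° = -75.96°

-15.8 dB, -76.0°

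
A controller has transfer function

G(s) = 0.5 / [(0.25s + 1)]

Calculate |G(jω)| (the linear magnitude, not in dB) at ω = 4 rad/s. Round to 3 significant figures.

At ω = 4 rad/s:
pole (1 + j4·0.25) = 1 + j1 → |·| ≈ 1.4142, ∠ ≈ 45.00°
|G| = 0.5 · 1 / (1.4142) ≈ 0.35356

0.354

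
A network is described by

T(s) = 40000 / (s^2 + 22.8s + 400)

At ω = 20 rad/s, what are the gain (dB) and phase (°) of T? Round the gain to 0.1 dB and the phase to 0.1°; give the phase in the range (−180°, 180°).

38.9 dB, -90.0°

At s = jω = j20:
quadratic: (j20)² + 22.8·j20 + 400 = 0 + j456 → |·| ≈ 456, ∠ ≈ 90.00°
|T| = 40000 / 456 ≈ 87.719
Gain = 20 log₁₀(87.719) ≈ 38.86 dB
∠T = 0.00° − 90.00° = -90.00°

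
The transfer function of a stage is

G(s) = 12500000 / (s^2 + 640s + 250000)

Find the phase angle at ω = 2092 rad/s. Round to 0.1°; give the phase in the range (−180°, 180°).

At s = jω = j2092:
quadratic: (j2092)² + 640·j2092 + 250000 = -4126464 + j1338880 → |·| ≈ 4.3382e+06, ∠ ≈ 162.02°
∠G = 0.00° − 162.02° = -162.02°

-162.0°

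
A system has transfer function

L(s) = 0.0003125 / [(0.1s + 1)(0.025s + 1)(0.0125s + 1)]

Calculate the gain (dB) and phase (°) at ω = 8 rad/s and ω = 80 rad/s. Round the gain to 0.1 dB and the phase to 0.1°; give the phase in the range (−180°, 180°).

ω = 8: -72.5 dB, -55.7°; ω = 80: -98.2 dB, 168.7°

At ω = 8 rad/s:
pole (1 + j8·0.1) = 1 + j0.8 → |·| ≈ 1.2806, ∠ ≈ 38.66°
pole (1 + j8·0.025) = 1 + j0.2 → |·| ≈ 1.0198, ∠ ≈ 11.31°
pole (1 + j8·0.0125) = 1 + j0.1 → |·| ≈ 1.005, ∠ ≈ 5.71°
|L| = 0.0003125 · 1 / (1.2806 · 1.0198 · 1.005) ≈ 0.0002381
Gain = 20 log₁₀(0.0002381) ≈ -72.46 dB
∠L = (0°) − (38.66° + 11.31° + 5.71°) = -55.68°

At ω = 80 rad/s:
pole (1 + j80·0.1) = 1 + j8 → |·| ≈ 8.0623, ∠ ≈ 82.87°
pole (1 + j80·0.025) = 1 + j2 → |·| ≈ 2.2361, ∠ ≈ 63.43°
pole (1 + j80·0.0125) = 1 + j1 → |·| ≈ 1.4142, ∠ ≈ 45.00°
|L| = 0.0003125 · 1 / (8.0623 · 2.2361 · 1.4142) ≈ 1.2257e-05
Gain = 20 log₁₀(1.2257e-05) ≈ -98.23 dB
∠L = (0°) − (82.87° + 63.43° + 45.00°) = -191.30° ≡ 168.70° (principal value)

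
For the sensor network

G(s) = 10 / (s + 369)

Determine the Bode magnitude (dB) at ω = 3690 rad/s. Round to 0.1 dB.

Substitute s = j3690:
Numerator: 10 = 10 + j0
Denominator: (j3690) + 369 = 369 + j3690
|N| = √(10² + 0²) ≈ 10, ∠N ≈ 0.00°
|D| = √(369² + 3690²) ≈ 3708.4, ∠D ≈ 84.29°
|G| = 10 / 3708.4 ≈ 0.0026966
Gain = 20 log₁₀(0.0026966) ≈ -51.38 dB

-51.4 dB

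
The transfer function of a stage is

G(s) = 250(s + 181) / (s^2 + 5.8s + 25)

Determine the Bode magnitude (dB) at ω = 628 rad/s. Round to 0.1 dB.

At s = jω = j628:
zero (s+181): 181 + j628 → |·| = √(181²+628²) = √427145 ≈ 653.56, ∠ = arctan(628/181) ≈ 73.92°
quadratic: (j628)² + 5.8·j628 + 25 = -394359 + j3642.4 → |·| ≈ 3.9438e+05, ∠ ≈ 179.47°
|G| = 250 · 653.56 / 3.9438e+05 ≈ 0.4143
Gain = 20 log₁₀(0.4143) ≈ -7.65 dB

-7.7 dB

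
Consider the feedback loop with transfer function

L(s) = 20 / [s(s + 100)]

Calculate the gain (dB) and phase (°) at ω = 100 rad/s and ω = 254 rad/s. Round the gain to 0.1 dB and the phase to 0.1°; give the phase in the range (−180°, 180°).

ω = 100: -57.0 dB, -135.0°; ω = 254: -70.8 dB, -158.5°

At s = jω = j100:
pole (s+100): 100 + j100 → |·| = √(100²+100²) = √20000 ≈ 141.42, ∠ = arctan(100/100) ≈ 45.00°
pole at origin: |s| = 100, ∠ = 90.00° (in denominator)
|L| = 20 / 14142 ≈ 0.0014142
Gain = 20 log₁₀(0.0014142) ≈ -56.99 dB
∠L = 0.00° − 135.00° = -135.00°

At s = jω = j254:
pole (s+100): 100 + j254 → |·| = √(100²+254²) = √74516 ≈ 272.98, ∠ = arctan(254/100) ≈ 68.51°
pole at origin: |s| = 254, ∠ = 90.00° (in denominator)
|L| = 20 / 69337 ≈ 0.00028845
Gain = 20 log₁₀(0.00028845) ≈ -70.80 dB
∠L = 0.00° − 158.51° = -158.51°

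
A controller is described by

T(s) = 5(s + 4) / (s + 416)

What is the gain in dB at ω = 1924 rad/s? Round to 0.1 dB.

At s = jω = j1924:
zero (s+4): 4 + j1924 → |·| = √(4²+1924²) = √3701792 ≈ 1924, ∠ = arctan(1924/4) ≈ 89.88°
pole (s+416): 416 + j1924 → |·| = √(416²+1924²) = √3874832 ≈ 1968.5, ∠ = arctan(1924/416) ≈ 77.80°
|T| = 5 · 1924 / 1968.5 ≈ 4.887
Gain = 20 log₁₀(4.887) ≈ 13.78 dB

13.8 dB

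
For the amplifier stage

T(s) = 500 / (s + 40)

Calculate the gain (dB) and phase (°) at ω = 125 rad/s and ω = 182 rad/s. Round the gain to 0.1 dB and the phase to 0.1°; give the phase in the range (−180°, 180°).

ω = 125: 11.6 dB, -72.3°; ω = 182: 8.6 dB, -77.6°

Substitute s = j125:
Numerator: 500 = 500 + j0
Denominator: (j125) + 40 = 40 + j125
|N| = √(500² + 0²) ≈ 500, ∠N ≈ 0.00°
|D| = √(40² + 125²) ≈ 131.24, ∠D ≈ 72.26°
|T| = 500 / 131.24 ≈ 3.8098
Gain = 20 log₁₀(3.8098) ≈ 11.62 dB
∠T = 0.00° − 72.26° = -72.26°

Substitute s = j182:
Numerator: 500 = 500 + j0
Denominator: (j182) + 40 = 40 + j182
|N| = √(500² + 0²) ≈ 500, ∠N ≈ 0.00°
|D| = √(40² + 182²) ≈ 186.34, ∠D ≈ 77.60°
|T| = 500 / 186.34 ≈ 2.6833
Gain = 20 log₁₀(2.6833) ≈ 8.57 dB
∠T = 0.00° − 77.60° = -77.60°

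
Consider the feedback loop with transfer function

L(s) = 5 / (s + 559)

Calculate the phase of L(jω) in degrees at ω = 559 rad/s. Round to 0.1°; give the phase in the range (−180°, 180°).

Substitute s = j559:
Numerator: 5 = 5 + j0
Denominator: (j559) + 559 = 559 + j559
|N| = √(5² + 0²) ≈ 5, ∠N ≈ 0.00°
|D| = √(559² + 559²) ≈ 790.55, ∠D ≈ 45.00°
∠L = 0.00° − 45.00° = -45.00°

-45.0°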